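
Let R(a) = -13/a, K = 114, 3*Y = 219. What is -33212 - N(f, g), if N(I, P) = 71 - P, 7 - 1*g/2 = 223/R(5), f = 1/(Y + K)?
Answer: -430267/13 ≈ -33097.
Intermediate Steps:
Y = 73 (Y = (⅓)*219 = 73)
f = 1/187 (f = 1/(73 + 114) = 1/187 ≈ 0.0053476)
g = 2412/13 (g = 14 - 446/((-13/5)) = 14 - 446/((-13*⅕)) = 14 - 446/(-13/5) = 14 - 446*(-5)/13 = 14 - 2*(-1115/13) = 14 + 2230/13 = 2412/13 ≈ 185.54)
-33212 - N(f, g) = -33212 - (71 - 1*2412/13) = -33212 - (71 - 2412/13) = -33212 - 1*(-1489/13) = -33212 + 1489/13 = -430267/13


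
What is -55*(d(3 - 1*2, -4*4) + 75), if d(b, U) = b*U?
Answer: -3245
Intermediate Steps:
d(b, U) = U*b
-55*(d(3 - 1*2, -4*4) + 75) = -55*((-4*4)*(3 - 1*2) + 75) = -55*(-16*(3 - 2) + 75) = -55*(-16*1 + 75) = -55*(-16 + 75) = -55*59 = -3245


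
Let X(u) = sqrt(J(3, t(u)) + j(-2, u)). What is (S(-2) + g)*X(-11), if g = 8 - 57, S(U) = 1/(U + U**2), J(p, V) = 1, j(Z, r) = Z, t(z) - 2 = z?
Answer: -97*I/2 ≈ -48.5*I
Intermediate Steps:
t(z) = 2 + z
X(u) = I (X(u) = sqrt(1 - 2) = sqrt(-1) = I)
g = -49
(S(-2) + g)*X(-11) = (1/((-2)*(1 - 2)) - 49)*I = (-1/2/(-1) - 49)*I = (-1/2*(-1) - 49)*I = (1/2 - 49)*I = -97*I/2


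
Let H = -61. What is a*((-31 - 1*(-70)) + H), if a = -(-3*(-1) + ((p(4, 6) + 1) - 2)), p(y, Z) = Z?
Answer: 176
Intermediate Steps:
a = -8 (a = -(-3*(-1) + ((6 + 1) - 2)) = -(3 + (7 - 2)) = -(3 + 5) = -1*8 = -8)
a*((-31 - 1*(-70)) + H) = -8*((-31 - 1*(-70)) - 61) = -8*((-31 + 70) - 61) = -8*(39 - 61) = -8*(-22) = 176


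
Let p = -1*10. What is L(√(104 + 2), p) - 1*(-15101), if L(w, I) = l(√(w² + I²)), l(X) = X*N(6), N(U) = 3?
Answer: 15101 + 3*√206 ≈ 15144.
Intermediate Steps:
p = -10
l(X) = 3*X (l(X) = X*3 = 3*X)
L(w, I) = 3*√(I² + w²) (L(w, I) = 3*√(w² + I²) = 3*√(I² + w²))
L(√(104 + 2), p) - 1*(-15101) = 3*√((-10)² + (√(104 + 2))²) - 1*(-15101) = 3*√(100 + (√106)²) + 15101 = 3*√(100 + 106) + 15101 = 3*√206 + 15101 = 15101 + 3*√206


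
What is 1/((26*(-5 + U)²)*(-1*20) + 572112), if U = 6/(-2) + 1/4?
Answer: 2/1081759 ≈ 1.8488e-6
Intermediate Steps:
U = -11/4 (U = 6*(-½) + 1*(¼) = -3 + ¼ = -11/4 ≈ -2.7500)
1/((26*(-5 + U)²)*(-1*20) + 572112) = 1/((26*(-5 - 11/4)²)*(-1*20) + 572112) = 1/((26*(-31/4)²)*(-20) + 572112) = 1/((26*(961/16))*(-20) + 572112) = 1/((12493/8)*(-20) + 572112) = 1/(-62465/2 + 572112) = 1/(1081759/2) = 2/1081759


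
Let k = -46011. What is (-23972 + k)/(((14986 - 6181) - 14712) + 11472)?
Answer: -69983/5565 ≈ -12.576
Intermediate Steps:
(-23972 + k)/(((14986 - 6181) - 14712) + 11472) = (-23972 - 46011)/(((14986 - 6181) - 14712) + 11472) = -69983/((8805 - 14712) + 11472) = -69983/(-5907 + 11472) = -69983/5565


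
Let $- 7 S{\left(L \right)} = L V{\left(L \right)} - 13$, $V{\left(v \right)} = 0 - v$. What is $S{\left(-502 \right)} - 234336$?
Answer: $- \frac{1388335}{7} \approx -1.9833 \cdot 10^{5}$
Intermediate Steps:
$V{\left(v \right)} = - v$
$S{\left(L \right)} = \frac{13}{7} + \frac{L^{2}}{7}$ ($S{\left(L \right)} = - \frac{L \left(- L\right) - 13}{7} = - \frac{- L^{2} - 13}{7} = - \frac{-13 - L^{2}}{7} = \frac{13}{7} + \frac{L^{2}}{7}$)
$S{\left(-502 \right)} - 234336 = \left(\frac{13}{7} + \frac{\left(-502\right)^{2}}{7}\right) - 234336 = \left(\frac{13}{7} + \frac{1}{7} \cdot 252004\right) - 234336 = \left(\frac{13}{7} + \frac{252004}{7}\right) - 234336 = \frac{252017}{7} - 234336 = - \frac{1388335}{7}$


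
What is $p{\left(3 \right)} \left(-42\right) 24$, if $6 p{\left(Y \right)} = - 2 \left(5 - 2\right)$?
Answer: $1008$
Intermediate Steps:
$p{\left(Y \right)} = -1$ ($p{\left(Y \right)} = \frac{\left(-2\right) \left(5 - 2\right)}{6} = \frac{\left(-2\right) 3}{6} = \frac{1}{6} \left(-6\right) = -1$)
$p{\left(3 \right)} \left(-42\right) 24 = \left(-1\right) \left(-42\right) 24 = 42 \cdot 24 = 1008$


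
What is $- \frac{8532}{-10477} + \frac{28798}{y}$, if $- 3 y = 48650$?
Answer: $- \frac{35004867}{36407575} \approx -0.96147$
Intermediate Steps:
$y = - \frac{48650}{3}$ ($y = \left(- \frac{1}{3}\right) 48650 = - \frac{48650}{3} \approx -16217.0$)
$- \frac{8532}{-10477} + \frac{28798}{y} = - \frac{8532}{-10477} + \frac{28798}{- \frac{48650}{3}} = \left(-8532\right) \left(- \frac{1}{10477}\right) + 28798 \left(- \frac{3}{48650}\right) = \frac{8532}{10477} - \frac{6171}{3475} = - \frac{35004867}{36407575}$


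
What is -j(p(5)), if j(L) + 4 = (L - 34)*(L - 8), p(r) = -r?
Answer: -503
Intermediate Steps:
j(L) = -4 + (-34 + L)*(-8 + L) (j(L) = -4 + (L - 34)*(L - 8) = -4 + (-34 + L)*(-8 + L))
-j(p(5)) = -(268 + (-1*5)² - (-42)*5) = -(268 + (-5)² - 42*(-5)) = -(268 + 25 + 210) = -1*503 = -503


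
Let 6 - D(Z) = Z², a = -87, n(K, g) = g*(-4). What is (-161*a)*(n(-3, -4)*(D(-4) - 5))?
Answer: -3361680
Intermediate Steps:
n(K, g) = -4*g
D(Z) = 6 - Z²
(-161*a)*(n(-3, -4)*(D(-4) - 5)) = (-161*(-87))*((-4*(-4))*((6 - 1*(-4)²) - 5)) = 14007*(16*((6 - 1*16) - 5)) = 14007*(16*((6 - 16) - 5)) = 14007*(16*(-10 - 5)) = 14007*(16*(-15)) = 14007*(-240) = -3361680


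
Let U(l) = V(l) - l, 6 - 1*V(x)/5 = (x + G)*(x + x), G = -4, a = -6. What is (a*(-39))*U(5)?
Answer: -5850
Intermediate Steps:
V(x) = 30 - 10*x*(-4 + x) (V(x) = 30 - 5*(x - 4)*(x + x) = 30 - 5*(-4 + x)*2*x = 30 - 10*x*(-4 + x))
U(l) = 30 - 10*l² + 39*l (U(l) = (30 - 10*l² + 40*l) - l = 30 - 10*l² + 39*l)
(a*(-39))*U(5) = (-6*(-39))*(30 - 10*5² + 39*5) = 234*(30 - 10*25 + 195) = 234*(30 - 250 + 195) = 234*(-25) = -5850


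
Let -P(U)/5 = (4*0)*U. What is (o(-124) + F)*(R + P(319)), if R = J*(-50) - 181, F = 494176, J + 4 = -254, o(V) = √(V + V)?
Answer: 6285424544 + 25438*I*√62 ≈ 6.2854e+9 + 2.003e+5*I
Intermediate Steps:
o(V) = √2*√V (o(V) = √(2*V) = √2*√V)
J = -258 (J = -4 - 254 = -258)
P(U) = 0 (P(U) = -5*4*0*U = -0*U = -5*0 = 0)
R = 12719 (R = -258*(-50) - 181 = 12900 - 181 = 12719)
(o(-124) + F)*(R + P(319)) = (√2*√(-124) + 494176)*(12719 + 0) = (√2*(2*I*√31) + 494176)*12719 = (2*I*√62 + 494176)*12719 = (494176 + 2*I*√62)*12719 = 6285424544 + 25438*I*√62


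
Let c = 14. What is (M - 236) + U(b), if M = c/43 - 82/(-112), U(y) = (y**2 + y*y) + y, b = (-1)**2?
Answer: -558517/2408 ≈ -231.94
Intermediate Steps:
b = 1
U(y) = y + 2*y**2 (U(y) = (y**2 + y**2) + y = 2*y**2 + y = y + 2*y**2)
M = 2547/2408 (M = 14/43 - 82/(-112) = 14*(1/43) - 82*(-1/112) = 14/43 + 41/56 = 2547/2408 ≈ 1.0577)
(M - 236) + U(b) = (2547/2408 - 236) + 1*(1 + 2*1) = -565741/2408 + 1*(1 + 2) = -565741/2408 + 1*3 = -565741/2408 + 3 = -558517/2408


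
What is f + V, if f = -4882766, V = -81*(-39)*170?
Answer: -4345736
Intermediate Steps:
V = 537030 (V = 3159*170 = 537030)
f + V = -4882766 + 537030 = -4345736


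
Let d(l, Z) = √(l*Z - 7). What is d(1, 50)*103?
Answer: 103*√43 ≈ 675.42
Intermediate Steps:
d(l, Z) = √(-7 + Z*l) (d(l, Z) = √(Z*l - 7) = √(-7 + Z*l))
d(1, 50)*103 = √(-7 + 50*1)*103 = √(-7 + 50)*103 = √43*103 = 103*√43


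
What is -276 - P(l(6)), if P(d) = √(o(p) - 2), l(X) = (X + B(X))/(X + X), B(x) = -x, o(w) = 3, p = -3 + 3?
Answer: -277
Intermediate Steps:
p = 0
l(X) = 0 (l(X) = (X - X)/(X + X) = 0/((2*X)) = 0*(1/(2*X)) = 0)
P(d) = 1 (P(d) = √(3 - 2) = √1 = 1)
-276 - P(l(6)) = -276 - 1*1 = -276 - 1 = -277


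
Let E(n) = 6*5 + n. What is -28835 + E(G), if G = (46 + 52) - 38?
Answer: -28745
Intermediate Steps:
G = 60 (G = 98 - 38 = 60)
E(n) = 30 + n
-28835 + E(G) = -28835 + (30 + 60) = -28835 + 90 = -28745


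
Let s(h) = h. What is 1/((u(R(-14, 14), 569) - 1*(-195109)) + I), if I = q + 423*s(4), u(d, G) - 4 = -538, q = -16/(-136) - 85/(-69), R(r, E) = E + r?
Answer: 1173/230222774 ≈ 5.0951e-6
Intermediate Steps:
q = 1583/1173 (q = -16*(-1/136) - 85*(-1/69) = 2/17 + 85/69 = 1583/1173 ≈ 1.3495)
u(d, G) = -534 (u(d, G) = 4 - 538 = -534)
I = 1986299/1173 (I = 1583/1173 + 423*4 = 1583/1173 + 1692 = 1986299/1173 ≈ 1693.3)
1/((u(R(-14, 14), 569) - 1*(-195109)) + I) = 1/((-534 - 1*(-195109)) + 1986299/1173) = 1/((-534 + 195109) + 1986299/1173) = 1/(194575 + 1986299/1173) = 1/(230222774/1173) = 1173/230222774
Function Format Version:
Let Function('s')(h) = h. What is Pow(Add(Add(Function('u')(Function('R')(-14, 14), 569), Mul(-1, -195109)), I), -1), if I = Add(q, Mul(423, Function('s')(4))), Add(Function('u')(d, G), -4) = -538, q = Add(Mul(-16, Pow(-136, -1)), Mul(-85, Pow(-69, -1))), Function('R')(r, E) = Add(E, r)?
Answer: Rational(1173, 230222774) ≈ 5.0951e-6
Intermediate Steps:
q = Rational(1583, 1173) (q = Add(Mul(-16, Rational(-1, 136)), Mul(-85, Rational(-1, 69))) = Add(Rational(2, 17), Rational(85, 69)) = Rational(1583, 1173) ≈ 1.3495)
Function('u')(d, G) = -534 (Function('u')(d, G) = Add(4, -538) = -534)
I = Rational(1986299, 1173) (I = Add(Rational(1583, 1173), Mul(423, 4)) = Add(Rational(1583, 1173), 1692) = Rational(1986299, 1173) ≈ 1693.3)
Pow(Add(Add(Function('u')(Function('R')(-14, 14), 569), Mul(-1, -195109)), I), -1) = Pow(Add(Add(-534, Mul(-1, -195109)), Rational(1986299, 1173)), -1) = Pow(Add(Add(-534, 195109), Rational(1986299, 1173)), -1) = Pow(Add(194575, Rational(1986299, 1173)), -1) = Pow(Rational(230222774, 1173), -1) = Rational(1173, 230222774)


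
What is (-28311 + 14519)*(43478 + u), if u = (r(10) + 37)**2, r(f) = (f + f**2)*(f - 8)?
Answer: -1510596384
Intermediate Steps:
r(f) = (-8 + f)*(f + f**2) (r(f) = (f + f**2)*(-8 + f) = (-8 + f)*(f + f**2))
u = 66049 (u = (10*(-8 + 10**2 - 7*10) + 37)**2 = (10*(-8 + 100 - 70) + 37)**2 = (10*22 + 37)**2 = (220 + 37)**2 = 257**2 = 66049)
(-28311 + 14519)*(43478 + u) = (-28311 + 14519)*(43478 + 66049) = -13792*109527 = -1510596384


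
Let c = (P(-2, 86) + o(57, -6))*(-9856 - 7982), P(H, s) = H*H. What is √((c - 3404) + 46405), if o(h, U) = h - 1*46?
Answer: I*√224569 ≈ 473.89*I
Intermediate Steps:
P(H, s) = H²
o(h, U) = -46 + h (o(h, U) = h - 46 = -46 + h)
c = -267570 (c = ((-2)² + (-46 + 57))*(-9856 - 7982) = (4 + 11)*(-17838) = 15*(-17838) = -267570)
√((c - 3404) + 46405) = √((-267570 - 3404) + 46405) = √(-270974 + 46405) = √(-224569) = I*√224569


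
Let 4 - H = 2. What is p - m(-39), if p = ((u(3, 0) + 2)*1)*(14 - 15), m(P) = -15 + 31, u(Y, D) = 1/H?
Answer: -37/2 ≈ -18.500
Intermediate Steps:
H = 2 (H = 4 - 1*2 = 4 - 2 = 2)
u(Y, D) = ½ (u(Y, D) = 1/2 = ½)
m(P) = 16
p = -5/2 (p = ((½ + 2)*1)*(14 - 15) = ((5/2)*1)*(-1) = (5/2)*(-1) = -5/2 ≈ -2.5000)
p - m(-39) = -5/2 - 1*16 = -5/2 - 16 = -37/2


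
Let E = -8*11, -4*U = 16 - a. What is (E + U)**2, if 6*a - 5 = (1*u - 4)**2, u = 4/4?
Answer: 1203409/144 ≈ 8357.0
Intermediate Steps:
u = 1 (u = (1/4)*4 = 1)
a = 7/3 (a = 5/6 + (1*1 - 4)**2/6 = 5/6 + (1 - 4)**2/6 = 5/6 + (1/6)*(-3)**2 = 5/6 + (1/6)*9 = 5/6 + 3/2 = 7/3 ≈ 2.3333)
U = -41/12 (U = -(16 - 1*7/3)/4 = -(16 - 7/3)/4 = -1/4*41/3 = -41/12 ≈ -3.4167)
E = -88
(E + U)**2 = (-88 - 41/12)**2 = (-1097/12)**2 = 1203409/144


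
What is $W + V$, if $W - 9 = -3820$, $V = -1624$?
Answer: $-5435$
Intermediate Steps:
$W = -3811$ ($W = 9 - 3820 = -3811$)
$W + V = -3811 - 1624 = -5435$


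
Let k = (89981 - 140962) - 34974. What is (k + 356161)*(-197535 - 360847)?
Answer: -150878166692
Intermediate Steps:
k = -85955 (k = -50981 - 34974 = -85955)
(k + 356161)*(-197535 - 360847) = (-85955 + 356161)*(-197535 - 360847) = 270206*(-558382) = -150878166692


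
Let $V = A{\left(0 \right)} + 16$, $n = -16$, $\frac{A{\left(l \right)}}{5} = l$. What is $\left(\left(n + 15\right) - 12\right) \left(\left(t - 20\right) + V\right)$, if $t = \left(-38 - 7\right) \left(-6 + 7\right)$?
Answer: $637$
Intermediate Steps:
$A{\left(l \right)} = 5 l$
$t = -45$ ($t = \left(-45\right) 1 = -45$)
$V = 16$ ($V = 5 \cdot 0 + 16 = 0 + 16 = 16$)
$\left(\left(n + 15\right) - 12\right) \left(\left(t - 20\right) + V\right) = \left(\left(-16 + 15\right) - 12\right) \left(\left(-45 - 20\right) + 16\right) = \left(-1 - 12\right) \left(\left(-45 - 20\right) + 16\right) = - 13 \left(-65 + 16\right) = \left(-13\right) \left(-49\right) = 637$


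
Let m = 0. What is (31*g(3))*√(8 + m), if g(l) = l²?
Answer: 558*√2 ≈ 789.13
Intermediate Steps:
(31*g(3))*√(8 + m) = (31*3²)*√(8 + 0) = (31*9)*√8 = 279*(2*√2) = 558*√2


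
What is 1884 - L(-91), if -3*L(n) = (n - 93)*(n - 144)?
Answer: 48892/3 ≈ 16297.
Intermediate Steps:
L(n) = -(-144 + n)*(-93 + n)/3 (L(n) = -(n - 93)*(n - 144)/3 = -(-93 + n)*(-144 + n)/3 = -(-144 + n)*(-93 + n)/3)
1884 - L(-91) = 1884 - (-4464 + 79*(-91) - 1/3*(-91)**2) = 1884 - (-4464 - 7189 - 1/3*8281) = 1884 - (-4464 - 7189 - 8281/3) = 1884 - 1*(-43240/3) = 1884 + 43240/3 = 48892/3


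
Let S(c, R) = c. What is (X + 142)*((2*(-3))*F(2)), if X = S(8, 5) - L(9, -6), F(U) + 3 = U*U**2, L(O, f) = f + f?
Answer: -4860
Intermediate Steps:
L(O, f) = 2*f
F(U) = -3 + U**3 (F(U) = -3 + U*U**2 = -3 + U**3)
X = 20 (X = 8 - 2*(-6) = 8 - 1*(-12) = 8 + 12 = 20)
(X + 142)*((2*(-3))*F(2)) = (20 + 142)*((2*(-3))*(-3 + 2**3)) = 162*(-6*(-3 + 8)) = 162*(-6*5) = 162*(-30) = -4860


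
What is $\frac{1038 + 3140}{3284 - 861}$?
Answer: $\frac{4178}{2423} \approx 1.7243$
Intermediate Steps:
$\frac{1038 + 3140}{3284 - 861} = \frac{4178}{3284 - 861} = \frac{4178}{2423}$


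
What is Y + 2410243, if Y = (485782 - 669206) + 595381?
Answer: 2822200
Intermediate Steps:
Y = 411957 (Y = -183424 + 595381 = 411957)
Y + 2410243 = 411957 + 2410243 = 2822200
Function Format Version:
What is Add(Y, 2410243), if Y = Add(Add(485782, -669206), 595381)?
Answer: 2822200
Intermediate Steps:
Y = 411957 (Y = Add(-183424, 595381) = 411957)
Add(Y, 2410243) = Add(411957, 2410243) = 2822200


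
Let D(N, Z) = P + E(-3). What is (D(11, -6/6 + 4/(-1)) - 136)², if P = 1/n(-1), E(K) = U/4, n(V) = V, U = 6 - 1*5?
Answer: 299209/16 ≈ 18701.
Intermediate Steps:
U = 1 (U = 6 - 5 = 1)
E(K) = ¼ (E(K) = 1/4 = 1*(¼) = ¼)
P = -1 (P = 1/(-1) = 1*(-1) = -1)
D(N, Z) = -¾ (D(N, Z) = -1 + ¼ = -¾)
(D(11, -6/6 + 4/(-1)) - 136)² = (-¾ - 136)² = (-547/4)² = 299209/16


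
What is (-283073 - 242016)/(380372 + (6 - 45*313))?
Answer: -525089/366293 ≈ -1.4335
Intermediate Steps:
(-283073 - 242016)/(380372 + (6 - 45*313)) = -525089/(380372 + (6 - 14085)) = -525089/(380372 - 14079) = -525089/366293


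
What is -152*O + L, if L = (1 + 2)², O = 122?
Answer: -18535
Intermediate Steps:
L = 9 (L = 3² = 9)
-152*O + L = -152*122 + 9 = -18544 + 9 = -18535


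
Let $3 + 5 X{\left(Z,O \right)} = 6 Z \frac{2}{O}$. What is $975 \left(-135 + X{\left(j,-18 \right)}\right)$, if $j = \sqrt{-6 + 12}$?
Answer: $-132210 - 130 \sqrt{6} \approx -1.3253 \cdot 10^{5}$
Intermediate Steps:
$j = \sqrt{6} \approx 2.4495$
$X{\left(Z,O \right)} = - \frac{3}{5} + \frac{12 Z}{5 O}$ ($X{\left(Z,O \right)} = - \frac{3}{5} + \frac{6 Z \frac{2}{O}}{5} = - \frac{3}{5} + \frac{12 Z \frac{1}{O}}{5} = - \frac{3}{5} + \frac{12 Z}{5 O}$)
$975 \left(-135 + X{\left(j,-18 \right)}\right) = 975 \left(-135 + \frac{3 \left(\left(-1\right) \left(-18\right) + 4 \sqrt{6}\right)}{5 \left(-18\right)}\right) = 975 \left(-135 + \frac{3}{5} \left(- \frac{1}{18}\right) \left(18 + 4 \sqrt{6}\right)\right) = 975 \left(-135 - \left(\frac{3}{5} + \frac{2 \sqrt{6}}{15}\right)\right) = 975 \left(- \frac{678}{5} - \frac{2 \sqrt{6}}{15}\right) = -132210 - 130 \sqrt{6}$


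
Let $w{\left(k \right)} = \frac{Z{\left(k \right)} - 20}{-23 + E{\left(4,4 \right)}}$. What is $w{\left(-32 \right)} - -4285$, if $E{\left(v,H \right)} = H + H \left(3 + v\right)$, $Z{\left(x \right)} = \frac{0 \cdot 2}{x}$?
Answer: $\frac{38545}{9} \approx 4282.8$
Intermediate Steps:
$Z{\left(x \right)} = 0$ ($Z{\left(x \right)} = \frac{0}{x} = 0$)
$w{\left(k \right)} = - \frac{20}{9}$ ($w{\left(k \right)} = \frac{0 - 20}{-23 + 4 \left(4 + 4\right)} = - \frac{20}{-23 + 4 \cdot 8} = - \frac{20}{-23 + 32} = - \frac{20}{9}$)
$w{\left(-32 \right)} - -4285 = - \frac{20}{9} - -4285 = - \frac{20}{9} + 4285 = \frac{38545}{9}$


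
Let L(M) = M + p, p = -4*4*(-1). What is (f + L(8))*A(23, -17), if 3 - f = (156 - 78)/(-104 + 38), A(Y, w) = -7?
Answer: -2170/11 ≈ -197.27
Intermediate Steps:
p = 16 (p = -16*(-1) = 16)
L(M) = 16 + M (L(M) = M + 16 = 16 + M)
f = 46/11 (f = 3 - (156 - 78)/(-104 + 38) = 3 - 78/(-66) = 3 - 78*(-1)/66 = 3 - 1*(-13/11) = 3 + 13/11 = 46/11 ≈ 4.1818)
(f + L(8))*A(23, -17) = (46/11 + (16 + 8))*(-7) = (46/11 + 24)*(-7) = (310/11)*(-7) = -2170/11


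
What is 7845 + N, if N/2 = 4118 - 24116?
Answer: -32151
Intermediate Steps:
N = -39996 (N = 2*(4118 - 24116) = 2*(-19998) = -39996)
7845 + N = 7845 - 39996 = -32151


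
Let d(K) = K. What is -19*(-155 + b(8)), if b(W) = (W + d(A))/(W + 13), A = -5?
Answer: 20596/7 ≈ 2942.3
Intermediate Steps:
b(W) = (-5 + W)/(13 + W) (b(W) = (W - 5)/(W + 13) = (-5 + W)/(13 + W))
-19*(-155 + b(8)) = -19*(-155 + (-5 + 8)/(13 + 8)) = -19*(-155 + 3/21) = -19*(-155 + (1/21)*3) = -19*(-155 + ⅐) = -19*(-1084/7) = 20596/7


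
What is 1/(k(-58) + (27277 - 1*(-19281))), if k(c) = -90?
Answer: 1/46468 ≈ 2.1520e-5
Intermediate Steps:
1/(k(-58) + (27277 - 1*(-19281))) = 1/(-90 + (27277 - 1*(-19281))) = 1/(-90 + (27277 + 19281)) = 1/(-90 + 46558) = 1/46468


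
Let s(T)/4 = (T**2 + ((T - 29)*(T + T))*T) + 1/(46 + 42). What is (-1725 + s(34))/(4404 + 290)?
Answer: 1081059/103268 ≈ 10.468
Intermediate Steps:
s(T) = 1/22 + 4*T**2 + 8*T**2*(-29 + T) (s(T) = 4*((T**2 + ((T - 29)*(T + T))*T) + 1/(46 + 42)) = 4*((T**2 + ((-29 + T)*(2*T))*T) + 1/88) = 4*((T**2 + (2*T*(-29 + T))*T) + 1/88) = 4*((T**2 + 2*T**2*(-29 + T)) + 1/88) = 4*(1/88 + T**2 + 2*T**2*(-29 + T)) = 1/22 + 4*T**2 + 8*T**2*(-29 + T))
(-1725 + s(34))/(4404 + 290) = (-1725 + (1/22 - 228*34**2 + 8*34**3))/(4404 + 290) = (-1725 + (1/22 - 228*1156 + 8*39304))/4694 = (-1725 + (1/22 - 263568 + 314432))*(1/4694) = (-1725 + 1119009/22)*(1/4694) = (1081059/22)*(1/4694) = 1081059/103268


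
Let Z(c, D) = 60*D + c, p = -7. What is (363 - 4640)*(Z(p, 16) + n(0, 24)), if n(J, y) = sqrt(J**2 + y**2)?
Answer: -4178629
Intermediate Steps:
Z(c, D) = c + 60*D
(363 - 4640)*(Z(p, 16) + n(0, 24)) = (363 - 4640)*((-7 + 60*16) + sqrt(0**2 + 24**2)) = -4277*((-7 + 960) + sqrt(0 + 576)) = -4277*(953 + sqrt(576)) = -4277*(953 + 24) = -4277*977 = -4178629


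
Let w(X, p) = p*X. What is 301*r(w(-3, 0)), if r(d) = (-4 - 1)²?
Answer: 7525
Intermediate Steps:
w(X, p) = X*p
r(d) = 25 (r(d) = (-5)² = 25)
301*r(w(-3, 0)) = 301*25 = 7525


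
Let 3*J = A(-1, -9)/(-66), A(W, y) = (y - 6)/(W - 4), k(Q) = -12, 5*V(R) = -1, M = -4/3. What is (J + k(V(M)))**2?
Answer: 628849/4356 ≈ 144.36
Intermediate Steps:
M = -4/3 (M = -4*1/3 = -4/3 ≈ -1.3333)
V(R) = -1/5 (V(R) = (1/5)*(-1) = -1/5)
A(W, y) = (-6 + y)/(-4 + W)
J = -1/66 (J = (((-6 - 9)/(-4 - 1))/(-66))/3 = ((-15/(-5))*(-1/66))/3 = (-1/5*(-15)*(-1/66))/3 = (3*(-1/66))/3 = (1/3)*(-1/22) = -1/66 ≈ -0.015152)
(J + k(V(M)))**2 = (-1/66 - 12)**2 = (-793/66)**2 = 628849/4356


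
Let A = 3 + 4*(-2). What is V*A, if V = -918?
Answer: 4590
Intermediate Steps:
A = -5 (A = 3 - 8 = -5)
V*A = -918*(-5) = 4590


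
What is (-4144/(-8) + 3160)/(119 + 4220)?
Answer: 3678/4339 ≈ 0.84766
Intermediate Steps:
(-4144/(-8) + 3160)/(119 + 4220) = (-4144*(-⅛) + 3160)/4339 = (518 + 3160)*(1/4339) = 3678*(1/4339) = 3678/4339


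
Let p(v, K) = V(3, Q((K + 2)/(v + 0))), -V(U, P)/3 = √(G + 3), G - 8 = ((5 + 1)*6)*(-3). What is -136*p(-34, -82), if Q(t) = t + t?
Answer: 408*I*√97 ≈ 4018.3*I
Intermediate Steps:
Q(t) = 2*t
G = -100 (G = 8 + ((5 + 1)*6)*(-3) = 8 + (6*6)*(-3) = 8 + 36*(-3) = 8 - 108 = -100)
V(U, P) = -3*I*√97 (V(U, P) = -3*√(-100 + 3) = -3*I*√97)
p(v, K) = -3*I*√97
-136*p(-34, -82) = -(-408)*I*√97 = 408*I*√97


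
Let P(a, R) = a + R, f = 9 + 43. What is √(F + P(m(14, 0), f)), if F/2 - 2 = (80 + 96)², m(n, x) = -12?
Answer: 2*√15499 ≈ 248.99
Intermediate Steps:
f = 52
P(a, R) = R + a
F = 61956 (F = 4 + 2*(80 + 96)² = 4 + 2*176² = 4 + 2*30976 = 4 + 61952 = 61956)
√(F + P(m(14, 0), f)) = √(61956 + (52 - 12)) = √(61956 + 40) = √61996 = 2*√15499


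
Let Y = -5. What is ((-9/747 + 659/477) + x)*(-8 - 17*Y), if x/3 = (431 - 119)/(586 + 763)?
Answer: 8485396612/53408259 ≈ 158.88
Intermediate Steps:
x = 936/1349 (x = 3*((431 - 119)/(586 + 763)) = 3*(312/1349) = 936/1349 ≈ 0.69385)
((-9/747 + 659/477) + x)*(-8 - 17*Y) = ((-9/747 + 659/477) + 936/1349)*(-8 - 17*(-5)) = ((-9*1/747 + 659*(1/477)) + 936/1349)*(-8 + 85) = ((-1/83 + 659/477) + 936/1349)*77 = (54220/39591 + 936/1349)*77 = (110199956/53408259)*77 = 8485396612/53408259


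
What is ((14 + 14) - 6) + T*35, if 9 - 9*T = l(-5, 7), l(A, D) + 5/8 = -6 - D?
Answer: 7919/72 ≈ 109.99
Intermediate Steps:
l(A, D) = -53/8 - D (l(A, D) = -5/8 + (-6 - D) = -53/8 - D)
T = 181/72 (T = 1 - (-53/8 - 1*7)/9 = 1 - (-53/8 - 7)/9 = 1 - ⅑*(-109/8) = 1 + 109/72 = 181/72 ≈ 2.5139)
((14 + 14) - 6) + T*35 = ((14 + 14) - 6) + (181/72)*35 = (28 - 6) + 6335/72 = 22 + 6335/72 = 7919/72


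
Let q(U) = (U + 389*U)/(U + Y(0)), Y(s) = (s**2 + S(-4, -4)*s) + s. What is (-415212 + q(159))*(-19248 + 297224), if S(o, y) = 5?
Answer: -115310560272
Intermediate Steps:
Y(s) = s**2 + 6*s (Y(s) = (s**2 + 5*s) + s = s**2 + 6*s)
q(U) = 390 (q(U) = (U + 389*U)/(U + 0*(6 + 0)) = (390*U)/(U + 0*6) = (390*U)/(U + 0) = (390*U)/U = 390)
(-415212 + q(159))*(-19248 + 297224) = (-415212 + 390)*(-19248 + 297224) = -414822*277976 = -115310560272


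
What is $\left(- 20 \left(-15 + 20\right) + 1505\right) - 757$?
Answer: $648$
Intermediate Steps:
$\left(- 20 \left(-15 + 20\right) + 1505\right) - 757 = \left(\left(-20\right) 5 + 1505\right) - 757 = \left(-100 + 1505\right) - 757 = 1405 - 757 = 648$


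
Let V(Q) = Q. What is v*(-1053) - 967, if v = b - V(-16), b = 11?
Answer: -29398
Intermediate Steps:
v = 27 (v = 11 - 1*(-16) = 11 + 16 = 27)
v*(-1053) - 967 = 27*(-1053) - 967 = -28431 - 967 = -29398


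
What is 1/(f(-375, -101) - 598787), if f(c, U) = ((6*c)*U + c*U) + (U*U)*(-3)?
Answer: -1/364265 ≈ -2.7453e-6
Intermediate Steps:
f(c, U) = -3*U² + 7*U*c (f(c, U) = (6*U*c + U*c) + U²*(-3) = 7*U*c - 3*U² = -3*U² + 7*U*c)
1/(f(-375, -101) - 598787) = 1/(-101*(-3*(-101) + 7*(-375)) - 598787) = 1/(-101*(303 - 2625) - 598787) = 1/(-101*(-2322) - 598787) = 1/(234522 - 598787) = 1/(-364265) = -1/364265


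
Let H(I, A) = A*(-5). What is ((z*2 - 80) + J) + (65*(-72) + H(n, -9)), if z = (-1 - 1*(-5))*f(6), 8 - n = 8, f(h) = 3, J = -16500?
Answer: -21191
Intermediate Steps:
n = 0 (n = 8 - 1*8 = 8 - 8 = 0)
z = 12 (z = (-1 - 1*(-5))*3 = (-1 + 5)*3 = 4*3 = 12)
H(I, A) = -5*A
((z*2 - 80) + J) + (65*(-72) + H(n, -9)) = ((12*2 - 80) - 16500) + (65*(-72) - 5*(-9)) = ((24 - 80) - 16500) + (-4680 + 45) = (-56 - 16500) - 4635 = -16556 - 4635 = -21191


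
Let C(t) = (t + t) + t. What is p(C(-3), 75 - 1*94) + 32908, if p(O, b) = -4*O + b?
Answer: 32925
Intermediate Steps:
C(t) = 3*t (C(t) = 2*t + t = 3*t)
p(O, b) = b - 4*O
p(C(-3), 75 - 1*94) + 32908 = ((75 - 1*94) - 12*(-3)) + 32908 = ((75 - 94) - 4*(-9)) + 32908 = (-19 + 36) + 32908 = 17 + 32908 = 32925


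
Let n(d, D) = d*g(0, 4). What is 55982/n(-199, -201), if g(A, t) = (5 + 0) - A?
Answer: -55982/995 ≈ -56.263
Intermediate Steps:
g(A, t) = 5 - A
n(d, D) = 5*d (n(d, D) = d*(5 - 1*0) = d*(5 + 0) = d*5 = 5*d)
55982/n(-199, -201) = 55982/((5*(-199))) = 55982/(-995) = 55982*(-1/995) = -55982/995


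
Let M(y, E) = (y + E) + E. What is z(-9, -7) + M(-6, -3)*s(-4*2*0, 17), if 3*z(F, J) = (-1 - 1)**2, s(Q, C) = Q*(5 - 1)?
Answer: 4/3 ≈ 1.3333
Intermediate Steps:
M(y, E) = y + 2*E (M(y, E) = (E + y) + E = y + 2*E)
s(Q, C) = 4*Q (s(Q, C) = Q*4 = 4*Q)
z(F, J) = 4/3 (z(F, J) = (-1 - 1)**2/3 = (1/3)*(-2)**2 = (1/3)*4 = 4/3)
z(-9, -7) + M(-6, -3)*s(-4*2*0, 17) = 4/3 + (-6 + 2*(-3))*(4*(-4*2*0)) = 4/3 + (-6 - 6)*(4*(-8*0)) = 4/3 - 48*0 = 4/3 - 12*0 = 4/3 + 0 = 4/3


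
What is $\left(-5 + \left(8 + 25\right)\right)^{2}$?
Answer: $784$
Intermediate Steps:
$\left(-5 + \left(8 + 25\right)\right)^{2} = \left(-5 + 33\right)^{2} = 28^{2} = 784$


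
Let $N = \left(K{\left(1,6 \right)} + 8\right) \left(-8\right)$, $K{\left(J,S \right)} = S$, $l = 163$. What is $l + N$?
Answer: $51$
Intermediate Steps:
$N = -112$ ($N = \left(6 + 8\right) \left(-8\right) = 14 \left(-8\right) = -112$)
$l + N = 163 - 112 = 51$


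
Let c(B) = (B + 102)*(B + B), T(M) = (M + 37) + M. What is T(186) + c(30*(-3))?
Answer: -1751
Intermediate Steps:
T(M) = 37 + 2*M (T(M) = (37 + M) + M = 37 + 2*M)
c(B) = 2*B*(102 + B) (c(B) = (102 + B)*(2*B) = 2*B*(102 + B))
T(186) + c(30*(-3)) = (37 + 2*186) + 2*(30*(-3))*(102 + 30*(-3)) = (37 + 372) + 2*(-90)*(102 - 90) = 409 + 2*(-90)*12 = 409 - 2160 = -1751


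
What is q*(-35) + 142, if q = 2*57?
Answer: -3848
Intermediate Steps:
q = 114
q*(-35) + 142 = 114*(-35) + 142 = -3990 + 142 = -3848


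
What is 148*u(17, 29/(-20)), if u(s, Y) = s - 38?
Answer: -3108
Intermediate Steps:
u(s, Y) = -38 + s
148*u(17, 29/(-20)) = 148*(-38 + 17) = 148*(-21) = -3108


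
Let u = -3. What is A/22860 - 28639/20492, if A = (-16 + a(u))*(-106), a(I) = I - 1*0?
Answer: -153354163/117111780 ≈ -1.3095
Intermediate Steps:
a(I) = I (a(I) = I + 0 = I)
A = 2014 (A = (-16 - 3)*(-106) = -19*(-106) = 2014)
A/22860 - 28639/20492 = 2014/22860 - 28639/20492 = 2014*(1/22860) - 28639*1/20492 = 1007/11430 - 28639/20492 = -153354163/117111780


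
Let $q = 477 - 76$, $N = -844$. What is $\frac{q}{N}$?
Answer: $- \frac{401}{844} \approx -0.47512$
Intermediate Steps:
$q = 401$
$\frac{q}{N} = \frac{401}{-844} = 401 \left(- \frac{1}{844}\right) = - \frac{401}{844}$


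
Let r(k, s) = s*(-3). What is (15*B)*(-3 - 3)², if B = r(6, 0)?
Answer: 0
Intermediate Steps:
r(k, s) = -3*s
B = 0 (B = -3*0 = 0)
(15*B)*(-3 - 3)² = (15*0)*(-3 - 3)² = 0*(-6)² = 0*36 = 0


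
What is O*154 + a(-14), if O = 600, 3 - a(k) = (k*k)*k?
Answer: 95147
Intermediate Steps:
a(k) = 3 - k³ (a(k) = 3 - k*k*k = 3 - k²*k = 3 - k³)
O*154 + a(-14) = 600*154 + (3 - 1*(-14)³) = 92400 + (3 - 1*(-2744)) = 92400 + (3 + 2744) = 92400 + 2747 = 95147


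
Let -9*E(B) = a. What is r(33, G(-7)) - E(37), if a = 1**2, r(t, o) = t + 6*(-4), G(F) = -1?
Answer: 82/9 ≈ 9.1111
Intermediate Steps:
r(t, o) = -24 + t (r(t, o) = t - 24 = -24 + t)
a = 1
E(B) = -1/9 (E(B) = -1/9*1 = -1/9)
r(33, G(-7)) - E(37) = (-24 + 33) - 1*(-1/9) = 9 + 1/9 = 82/9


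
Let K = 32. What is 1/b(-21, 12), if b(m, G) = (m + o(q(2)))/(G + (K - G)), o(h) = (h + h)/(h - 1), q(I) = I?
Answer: -32/17 ≈ -1.8824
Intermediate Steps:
o(h) = 2*h/(-1 + h) (o(h) = (2*h)/(-1 + h) = 2*h/(-1 + h))
b(m, G) = 1/8 + m/32 (b(m, G) = (m + 2*2/(-1 + 2))/(G + (32 - G)) = (m + 2*2/1)/32 = (m + 2*2*1)*(1/32) = (m + 4)*(1/32) = (4 + m)*(1/32) = 1/8 + m/32)
1/b(-21, 12) = 1/(1/8 + (1/32)*(-21)) = 1/(1/8 - 21/32) = 1/(-17/32) = -32/17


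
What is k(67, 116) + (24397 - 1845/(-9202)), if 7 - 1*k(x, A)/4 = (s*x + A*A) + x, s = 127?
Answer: -586193161/9202 ≈ -63703.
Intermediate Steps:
k(x, A) = 28 - 512*x - 4*A² (k(x, A) = 28 - 4*((127*x + A*A) + x) = 28 - 4*((127*x + A²) + x) = 28 - 4*((A² + 127*x) + x) = 28 - 4*(A² + 128*x) = 28 + (-512*x - 4*A²) = 28 - 512*x - 4*A²)
k(67, 116) + (24397 - 1845/(-9202)) = (28 - 512*67 - 4*116²) + (24397 - 1845/(-9202)) = (28 - 34304 - 4*13456) + (24397 - 1845*(-1)/9202) = (28 - 34304 - 53824) + (24397 - 1*(-1845/9202)) = -88100 + (24397 + 1845/9202) = -88100 + 224503039/9202 = -586193161/9202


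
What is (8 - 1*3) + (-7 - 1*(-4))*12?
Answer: -31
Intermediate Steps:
(8 - 1*3) + (-7 - 1*(-4))*12 = (8 - 3) + (-7 + 4)*12 = 5 - 3*12 = 5 - 36 = -31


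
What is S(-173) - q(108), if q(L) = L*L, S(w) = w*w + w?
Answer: 18092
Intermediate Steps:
S(w) = w + w² (S(w) = w² + w = w + w²)
q(L) = L²
S(-173) - q(108) = -173*(1 - 173) - 1*108² = -173*(-172) - 1*11664 = 29756 - 11664 = 18092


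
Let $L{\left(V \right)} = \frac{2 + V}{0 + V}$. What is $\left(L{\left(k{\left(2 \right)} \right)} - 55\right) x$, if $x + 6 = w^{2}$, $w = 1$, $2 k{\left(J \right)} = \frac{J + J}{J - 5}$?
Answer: $285$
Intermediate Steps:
$k{\left(J \right)} = \frac{J}{-5 + J}$ ($k{\left(J \right)} = \frac{\left(J + J\right) \frac{1}{J - 5}}{2} = \frac{2 J \frac{1}{-5 + J}}{2} = \frac{J}{-5 + J}$)
$L{\left(V \right)} = \frac{2 + V}{V}$
$x = -5$ ($x = -6 + 1^{2} = -6 + 1 = -5$)
$\left(L{\left(k{\left(2 \right)} \right)} - 55\right) x = \left(\frac{2 + \frac{2}{-5 + 2}}{2 \frac{1}{-5 + 2}} - 55\right) \left(-5\right) = \left(\frac{2 + \frac{2}{-3}}{2 \frac{1}{-3}} - 55\right) \left(-5\right) = \left(\frac{2 + 2 \left(- \frac{1}{3}\right)}{2 \left(- \frac{1}{3}\right)} - 55\right) \left(-5\right) = \left(\frac{2 - \frac{2}{3}}{- \frac{2}{3}} - 55\right) \left(-5\right) = \left(\left(- \frac{3}{2}\right) \frac{4}{3} - 55\right) \left(-5\right) = \left(-2 - 55\right) \left(-5\right) = \left(-57\right) \left(-5\right) = 285$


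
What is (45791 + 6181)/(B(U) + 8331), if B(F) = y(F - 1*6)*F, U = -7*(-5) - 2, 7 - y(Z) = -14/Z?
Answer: 116937/19303 ≈ 6.0580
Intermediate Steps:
y(Z) = 7 + 14/Z (y(Z) = 7 - (-14)/Z = 7 + 14/Z)
U = 33 (U = 35 - 2 = 33)
B(F) = F*(7 + 14/(-6 + F)) (B(F) = (7 + 14/(F - 1*6))*F = (7 + 14/(F - 6))*F = (7 + 14/(-6 + F))*F = F*(7 + 14/(-6 + F)))
(45791 + 6181)/(B(U) + 8331) = (45791 + 6181)/(7*33*(-4 + 33)/(-6 + 33) + 8331) = 51972/(7*33*29/27 + 8331) = 51972/(7*33*(1/27)*29 + 8331) = 51972/(2233/9 + 8331) = 51972/(77212/9) = 51972*(9/77212) = 116937/19303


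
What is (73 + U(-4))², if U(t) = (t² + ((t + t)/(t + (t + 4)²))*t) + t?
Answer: 5929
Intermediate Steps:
U(t) = t + t² + 2*t²/(t + (4 + t)²) (U(t) = (t² + ((2*t)/(t + (4 + t)²))*t) + t = (t² + (2*t/(t + (4 + t)²))*t) + t = (t² + 2*t²/(t + (4 + t)²)) + t = t + t² + 2*t²/(t + (4 + t)²))
(73 + U(-4))² = (73 - 4*(16 + (-4)³ + 10*(-4)² + 27*(-4))/(16 + (-4)² + 9*(-4)))² = (73 - 4*(16 - 64 + 10*16 - 108)/(16 + 16 - 36))² = (73 - 4*(16 - 64 + 160 - 108)/(-4))² = (73 - 4*(-¼)*4)² = (73 + 4)² = 77² = 5929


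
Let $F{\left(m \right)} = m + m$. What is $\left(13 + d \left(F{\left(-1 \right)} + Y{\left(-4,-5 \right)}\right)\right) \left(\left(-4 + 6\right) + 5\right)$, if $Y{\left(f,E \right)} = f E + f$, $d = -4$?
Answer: $-301$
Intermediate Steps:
$F{\left(m \right)} = 2 m$
$Y{\left(f,E \right)} = f + E f$ ($Y{\left(f,E \right)} = E f + f = f + E f$)
$\left(13 + d \left(F{\left(-1 \right)} + Y{\left(-4,-5 \right)}\right)\right) \left(\left(-4 + 6\right) + 5\right) = \left(13 - 4 \left(2 \left(-1\right) - 4 \left(1 - 5\right)\right)\right) \left(\left(-4 + 6\right) + 5\right) = \left(13 - 4 \left(-2 - -16\right)\right) \left(2 + 5\right) = \left(13 - 4 \left(-2 + 16\right)\right) 7 = \left(13 - 56\right) 7 = \left(-43\right) 7 = -301$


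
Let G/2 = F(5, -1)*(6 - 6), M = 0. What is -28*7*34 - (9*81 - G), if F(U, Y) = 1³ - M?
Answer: -7393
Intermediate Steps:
F(U, Y) = 1 (F(U, Y) = 1³ - 1*0 = 1 + 0 = 1)
G = 0 (G = 2*(1*(6 - 6)) = 2*(1*0) = 2*0 = 0)
-28*7*34 - (9*81 - G) = -28*7*34 - (9*81 - 1*0) = -196*34 - (729 + 0) = -6664 - 1*729 = -6664 - 729 = -7393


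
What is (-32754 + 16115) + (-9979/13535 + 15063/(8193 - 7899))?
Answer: -22003487477/1326430 ≈ -16589.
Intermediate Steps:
(-32754 + 16115) + (-9979/13535 + 15063/(8193 - 7899)) = -16639 + (-9979*1/13535 + 15063/294) = -16639 + (-9979/13535 + 15063*(1/294)) = -16639 + (-9979/13535 + 5021/98) = -16639 + 66981293/1326430 = -22003487477/1326430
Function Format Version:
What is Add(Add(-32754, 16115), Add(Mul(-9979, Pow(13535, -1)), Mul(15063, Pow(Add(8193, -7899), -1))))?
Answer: Rational(-22003487477, 1326430) ≈ -16589.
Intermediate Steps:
Add(Add(-32754, 16115), Add(Mul(-9979, Pow(13535, -1)), Mul(15063, Pow(Add(8193, -7899), -1)))) = Add(-16639, Add(Mul(-9979, Rational(1, 13535)), Mul(15063, Pow(294, -1)))) = Add(-16639, Add(Rational(-9979, 13535), Mul(15063, Rational(1, 294)))) = Add(-16639, Add(Rational(-9979, 13535), Rational(5021, 98))) = Add(-16639, Rational(66981293, 1326430)) = Rational(-22003487477, 1326430)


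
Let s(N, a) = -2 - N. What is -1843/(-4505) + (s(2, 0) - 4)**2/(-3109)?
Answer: 5441567/14006045 ≈ 0.38852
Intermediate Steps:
-1843/(-4505) + (s(2, 0) - 4)**2/(-3109) = -1843/(-4505) + ((-2 - 1*2) - 4)**2/(-3109) = -1843*(-1/4505) + ((-2 - 2) - 4)**2*(-1/3109) = 1843/4505 + (-4 - 4)**2*(-1/3109) = 1843/4505 + (-8)**2*(-1/3109) = 1843/4505 + 64*(-1/3109) = 1843/4505 - 64/3109 = 5441567/14006045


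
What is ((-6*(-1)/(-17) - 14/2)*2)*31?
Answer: -7750/17 ≈ -455.88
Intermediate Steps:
((-6*(-1)/(-17) - 14/2)*2)*31 = ((6*(-1/17) - 14*½)*2)*31 = ((-6/17 - 7)*2)*31 = -125/17*2*31 = -250/17*31 = -7750/17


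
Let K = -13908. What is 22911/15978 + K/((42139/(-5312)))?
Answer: 393802946039/224432314 ≈ 1754.7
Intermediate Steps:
22911/15978 + K/((42139/(-5312))) = 22911/15978 - 13908/(42139/(-5312)) = 22911*(1/15978) - 13908/(42139*(-1/5312)) = 7637/5326 - 13908/(-42139/5312) = 7637/5326 - 13908*(-5312/42139) = 7637/5326 + 73879296/42139 = 393802946039/224432314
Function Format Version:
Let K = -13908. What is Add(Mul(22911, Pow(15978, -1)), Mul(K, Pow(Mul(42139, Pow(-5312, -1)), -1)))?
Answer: Rational(393802946039, 224432314) ≈ 1754.7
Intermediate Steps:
Add(Mul(22911, Pow(15978, -1)), Mul(K, Pow(Mul(42139, Pow(-5312, -1)), -1))) = Add(Mul(22911, Pow(15978, -1)), Mul(-13908, Pow(Mul(42139, Pow(-5312, -1)), -1))) = Add(Mul(22911, Rational(1, 15978)), Mul(-13908, Pow(Mul(42139, Rational(-1, 5312)), -1))) = Add(Rational(7637, 5326), Mul(-13908, Pow(Rational(-42139, 5312), -1))) = Add(Rational(7637, 5326), Mul(-13908, Rational(-5312, 42139))) = Add(Rational(7637, 5326), Rational(73879296, 42139)) = Rational(393802946039, 224432314)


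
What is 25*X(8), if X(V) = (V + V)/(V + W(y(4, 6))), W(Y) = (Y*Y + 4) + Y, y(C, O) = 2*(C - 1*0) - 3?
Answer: 200/21 ≈ 9.5238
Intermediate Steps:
y(C, O) = -3 + 2*C (y(C, O) = 2*(C + 0) - 3 = 2*C - 3 = -3 + 2*C)
W(Y) = 4 + Y + Y² (W(Y) = (Y² + 4) + Y = (4 + Y²) + Y = 4 + Y + Y²)
X(V) = 2*V/(34 + V) (X(V) = (V + V)/(V + (4 + (-3 + 2*4) + (-3 + 2*4)²)) = (2*V)/(V + (4 + (-3 + 8) + (-3 + 8)²)) = (2*V)/(V + (4 + 5 + 5²)) = (2*V)/(V + (4 + 5 + 25)) = (2*V)/(V + 34) = (2*V)/(34 + V) = 2*V/(34 + V))
25*X(8) = 25*(2*8/(34 + 8)) = 25*(2*8/42) = 25*(2*8*(1/42)) = 25*(8/21) = 200/21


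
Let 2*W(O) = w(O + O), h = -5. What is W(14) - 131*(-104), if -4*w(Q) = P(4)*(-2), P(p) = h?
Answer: 54491/4 ≈ 13623.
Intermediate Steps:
P(p) = -5
w(Q) = -5/2 (w(Q) = -(-5)*(-2)/4 = -¼*10 = -5/2)
W(O) = -5/4 (W(O) = (½)*(-5/2) = -5/4)
W(14) - 131*(-104) = -5/4 - 131*(-104) = -5/4 + 13624 = 54491/4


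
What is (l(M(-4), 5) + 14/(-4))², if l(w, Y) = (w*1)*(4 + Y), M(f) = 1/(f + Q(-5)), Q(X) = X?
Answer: 81/4 ≈ 20.250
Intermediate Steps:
M(f) = 1/(-5 + f) (M(f) = 1/(f - 5) = 1/(-5 + f))
l(w, Y) = w*(4 + Y)
(l(M(-4), 5) + 14/(-4))² = ((4 + 5)/(-5 - 4) + 14/(-4))² = (9/(-9) + 14*(-¼))² = (-⅑*9 - 7/2)² = (-1 - 7/2)² = (-9/2)² = 81/4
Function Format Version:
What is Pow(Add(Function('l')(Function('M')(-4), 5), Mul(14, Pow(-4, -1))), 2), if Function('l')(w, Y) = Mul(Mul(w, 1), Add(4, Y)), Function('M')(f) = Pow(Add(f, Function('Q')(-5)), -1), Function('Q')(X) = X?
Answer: Rational(81, 4) ≈ 20.250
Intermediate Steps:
Function('M')(f) = Pow(Add(-5, f), -1) (Function('M')(f) = Pow(Add(f, -5), -1) = Pow(Add(-5, f), -1))
Function('l')(w, Y) = Mul(w, Add(4, Y))
Pow(Add(Function('l')(Function('M')(-4), 5), Mul(14, Pow(-4, -1))), 2) = Pow(Add(Mul(Pow(Add(-5, -4), -1), Add(4, 5)), Mul(14, Pow(-4, -1))), 2) = Pow(Add(Mul(Pow(-9, -1), 9), Mul(14, Rational(-1, 4))), 2) = Pow(Add(Mul(Rational(-1, 9), 9), Rational(-7, 2)), 2) = Pow(Add(-1, Rational(-7, 2)), 2) = Pow(Rational(-9, 2), 2) = Rational(81, 4)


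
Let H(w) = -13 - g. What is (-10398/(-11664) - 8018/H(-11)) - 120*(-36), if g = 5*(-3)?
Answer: 606317/1944 ≈ 311.89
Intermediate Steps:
g = -15
H(w) = 2 (H(w) = -13 - 1*(-15) = -13 + 15 = 2)
(-10398/(-11664) - 8018/H(-11)) - 120*(-36) = (-10398/(-11664) - 8018/2) - 120*(-36) = (-10398*(-1/11664) - 8018*1/2) + 4320 = (1733/1944 - 4009) + 4320 = -7791763/1944 + 4320 = 606317/1944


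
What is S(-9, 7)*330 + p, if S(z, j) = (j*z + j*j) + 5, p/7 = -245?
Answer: -4685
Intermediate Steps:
p = -1715 (p = 7*(-245) = -1715)
S(z, j) = 5 + j² + j*z (S(z, j) = (j*z + j²) + 5 = (j² + j*z) + 5 = 5 + j² + j*z)
S(-9, 7)*330 + p = (5 + 7² + 7*(-9))*330 - 1715 = (5 + 49 - 63)*330 - 1715 = -9*330 - 1715 = -2970 - 1715 = -4685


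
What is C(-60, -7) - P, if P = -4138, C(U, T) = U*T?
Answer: 4558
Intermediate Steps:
C(U, T) = T*U
C(-60, -7) - P = -7*(-60) - 1*(-4138) = 420 + 4138 = 4558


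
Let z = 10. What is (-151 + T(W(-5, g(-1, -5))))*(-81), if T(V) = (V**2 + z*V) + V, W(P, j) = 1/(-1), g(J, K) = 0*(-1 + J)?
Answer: 13041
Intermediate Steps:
g(J, K) = 0
W(P, j) = -1
T(V) = V**2 + 11*V (T(V) = (V**2 + 10*V) + V = V**2 + 11*V)
(-151 + T(W(-5, g(-1, -5))))*(-81) = (-151 - (11 - 1))*(-81) = (-151 - 1*10)*(-81) = (-151 - 10)*(-81) = -161*(-81) = 13041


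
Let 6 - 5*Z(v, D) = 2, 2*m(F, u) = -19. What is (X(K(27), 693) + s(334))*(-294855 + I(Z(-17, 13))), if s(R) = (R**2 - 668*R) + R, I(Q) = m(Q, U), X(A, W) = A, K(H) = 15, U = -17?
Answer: 65581992903/2 ≈ 3.2791e+10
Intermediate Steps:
m(F, u) = -19/2 (m(F, u) = (1/2)*(-19) = -19/2)
Z(v, D) = 4/5 (Z(v, D) = 6/5 - 1/5*2 = 6/5 - 2/5 = 4/5)
I(Q) = -19/2
s(R) = R**2 - 667*R
(X(K(27), 693) + s(334))*(-294855 + I(Z(-17, 13))) = (15 + 334*(-667 + 334))*(-294855 - 19/2) = (15 + 334*(-333))*(-589729/2) = (15 - 111222)*(-589729/2) = -111207*(-589729/2) = 65581992903/2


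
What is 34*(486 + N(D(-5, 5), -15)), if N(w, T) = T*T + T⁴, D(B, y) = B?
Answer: 1745424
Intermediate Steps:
N(w, T) = T² + T⁴
34*(486 + N(D(-5, 5), -15)) = 34*(486 + ((-15)² + (-15)⁴)) = 34*(486 + (225 + 50625)) = 34*(486 + 50850) = 34*51336 = 1745424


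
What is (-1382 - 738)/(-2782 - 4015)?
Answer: 2120/6797 ≈ 0.31190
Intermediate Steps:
(-1382 - 738)/(-2782 - 4015) = -2120/(-6797) = -2120*(-1/6797) = 2120/6797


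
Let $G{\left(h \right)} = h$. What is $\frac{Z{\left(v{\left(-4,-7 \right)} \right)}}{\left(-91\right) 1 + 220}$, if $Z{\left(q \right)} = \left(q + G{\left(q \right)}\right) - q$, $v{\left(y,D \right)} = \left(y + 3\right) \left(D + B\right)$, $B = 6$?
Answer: $\frac{1}{129} \approx 0.0077519$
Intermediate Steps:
$v{\left(y,D \right)} = \left(3 + y\right) \left(6 + D\right)$ ($v{\left(y,D \right)} = \left(y + 3\right) \left(D + 6\right) = \left(3 + y\right) \left(6 + D\right)$)
$Z{\left(q \right)} = q$ ($Z{\left(q \right)} = \left(q + q\right) - q = 2 q - q = q$)
$\frac{Z{\left(v{\left(-4,-7 \right)} \right)}}{\left(-91\right) 1 + 220} = \frac{18 + 3 \left(-7\right) + 6 \left(-4\right) - -28}{\left(-91\right) 1 + 220} = \frac{18 - 21 - 24 + 28}{-91 + 220} = 1 \cdot \frac{1}{129} = \frac{1}{129}$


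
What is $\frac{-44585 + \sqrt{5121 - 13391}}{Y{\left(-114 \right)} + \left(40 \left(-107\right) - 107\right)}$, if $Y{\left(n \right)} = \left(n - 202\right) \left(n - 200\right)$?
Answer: $- \frac{44585}{94837} + \frac{i \sqrt{8270}}{94837} \approx -0.47012 + 0.0009589 i$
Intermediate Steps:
$Y{\left(n \right)} = \left(-202 + n\right) \left(-200 + n\right)$
$\frac{-44585 + \sqrt{5121 - 13391}}{Y{\left(-114 \right)} + \left(40 \left(-107\right) - 107\right)} = \frac{-44585 + \sqrt{5121 - 13391}}{\left(40400 + \left(-114\right)^{2} - -45828\right) + \left(40 \left(-107\right) - 107\right)} = \frac{-44585 + \sqrt{-8270}}{\left(40400 + 12996 + 45828\right) - 4387} = \frac{-44585 + i \sqrt{8270}}{99224 - 4387} = \frac{-44585 + i \sqrt{8270}}{94837} = \left(-44585 + i \sqrt{8270}\right) \frac{1}{94837} = - \frac{44585}{94837} + \frac{i \sqrt{8270}}{94837}$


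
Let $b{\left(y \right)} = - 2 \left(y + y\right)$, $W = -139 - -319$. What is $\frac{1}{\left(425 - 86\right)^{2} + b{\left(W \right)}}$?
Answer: $\frac{1}{114201} \approx 8.7565 \cdot 10^{-6}$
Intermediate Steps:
$W = 180$ ($W = -139 + 319 = 180$)
$b{\left(y \right)} = - 4 y$ ($b{\left(y \right)} = - 2 \cdot 2 y = - 4 y$)
$\frac{1}{\left(425 - 86\right)^{2} + b{\left(W \right)}} = \frac{1}{\left(425 - 86\right)^{2} - 720} = \frac{1}{339^{2} - 720} = \frac{1}{114921 - 720} = \frac{1}{114201}$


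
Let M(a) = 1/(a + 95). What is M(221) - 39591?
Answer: -12510755/316 ≈ -39591.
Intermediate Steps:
M(a) = 1/(95 + a)
M(221) - 39591 = 1/(95 + 221) - 39591 = 1/316 - 39591 = -12510755/316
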